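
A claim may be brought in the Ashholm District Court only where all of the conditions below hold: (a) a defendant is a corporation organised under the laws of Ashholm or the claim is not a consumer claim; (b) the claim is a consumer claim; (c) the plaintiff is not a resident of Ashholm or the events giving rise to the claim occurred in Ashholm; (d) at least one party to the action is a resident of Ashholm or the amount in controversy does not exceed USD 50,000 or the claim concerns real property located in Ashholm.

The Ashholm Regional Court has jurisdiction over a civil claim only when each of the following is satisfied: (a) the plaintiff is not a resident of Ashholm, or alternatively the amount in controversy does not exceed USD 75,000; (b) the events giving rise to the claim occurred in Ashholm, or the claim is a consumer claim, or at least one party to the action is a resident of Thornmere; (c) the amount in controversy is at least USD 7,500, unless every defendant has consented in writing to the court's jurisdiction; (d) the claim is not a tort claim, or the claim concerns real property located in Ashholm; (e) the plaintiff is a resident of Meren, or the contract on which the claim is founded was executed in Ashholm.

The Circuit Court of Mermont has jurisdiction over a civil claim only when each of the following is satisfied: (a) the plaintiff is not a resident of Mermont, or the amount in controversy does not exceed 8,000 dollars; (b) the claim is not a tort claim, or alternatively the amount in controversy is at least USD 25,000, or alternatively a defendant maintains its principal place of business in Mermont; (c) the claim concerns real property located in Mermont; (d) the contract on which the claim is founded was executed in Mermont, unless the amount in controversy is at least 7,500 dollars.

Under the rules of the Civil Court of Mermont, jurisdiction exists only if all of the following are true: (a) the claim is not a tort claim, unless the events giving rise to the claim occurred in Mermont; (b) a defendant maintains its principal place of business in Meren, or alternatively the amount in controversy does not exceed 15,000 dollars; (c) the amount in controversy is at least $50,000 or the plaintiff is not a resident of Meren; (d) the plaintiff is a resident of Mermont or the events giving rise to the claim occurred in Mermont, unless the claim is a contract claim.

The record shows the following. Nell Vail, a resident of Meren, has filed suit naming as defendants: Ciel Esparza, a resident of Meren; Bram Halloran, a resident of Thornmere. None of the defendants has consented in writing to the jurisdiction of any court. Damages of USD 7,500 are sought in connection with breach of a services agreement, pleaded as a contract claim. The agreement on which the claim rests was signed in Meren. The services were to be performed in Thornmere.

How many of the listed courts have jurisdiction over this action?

The Ashholm District Court:
  (a) The claim is a contract claim, not a consumer claim, so one alternative holds. Satisfied.
  (b) The claim is a contract claim, not a consumer claim. Condition not met.
  (c) The plaintiff resides in Meren, which is not Ashholm, so one alternative holds. Condition met.
  (d) The amount in controversy is 7,500 dollars, within the USD 50,000 ceiling, which satisfies one of the alternatives. Condition met.
  → At least one condition fails; no jurisdiction.
The Ashholm Regional Court:
  (a) The plaintiff resides in Meren, which is not Ashholm, so one alternative holds. Condition met.
  (b) Bram Halloran resides in Thornmere, so one alternative holds. Satisfied.
  (c) The amount in controversy is USD 7,500, which meets the 7,500 dollars floor. Condition met.
  (d) The claim is a contract claim, not a tort claim, so one alternative holds. Condition met.
  (e) The plaintiff resides in Meren, which satisfies one of the alternatives. Condition met.
  → The court has jurisdiction.
The Circuit Court of Mermont:
  (a) The plaintiff resides in Meren, which is not Mermont, so this disjunct is met. Condition met.
  (b) The claim is a contract claim, not a tort claim, so one alternative holds. Met.
  (c) The claim does not concern real property. Not satisfied.
  (d) The contract was executed in Meren, not Mermont. However, the amount in controversy is $7,500, which meets the $7,500 floor, so the 'unless' proviso supplies this condition. Met.
  → Not every requirement is met — no jurisdiction.
The Civil Court of Mermont:
  (a) The claim is a contract claim, not a tort claim. Satisfied.
  (b) The amount in controversy is USD 7,500, within the 15,000 dollars ceiling, which satisfies one of the alternatives. Condition met.
  (c) The amount in controversy is 7,500 dollars, below the $50,000 floor; the plaintiff resides in Meren — none of the alternatives is met. Condition not met.
  (d) The plaintiff resides in Meren, not Mermont; the operative events occurred in Thornmere, not Mermont — every alternative fails. But the claim is a contract claim, and the 'unless' clause therefore excuses the requirement. Satisfied.
  → At least one condition fails; no jurisdiction.
Courts with jurisdiction: the Ashholm Regional Court — 1 in total.

1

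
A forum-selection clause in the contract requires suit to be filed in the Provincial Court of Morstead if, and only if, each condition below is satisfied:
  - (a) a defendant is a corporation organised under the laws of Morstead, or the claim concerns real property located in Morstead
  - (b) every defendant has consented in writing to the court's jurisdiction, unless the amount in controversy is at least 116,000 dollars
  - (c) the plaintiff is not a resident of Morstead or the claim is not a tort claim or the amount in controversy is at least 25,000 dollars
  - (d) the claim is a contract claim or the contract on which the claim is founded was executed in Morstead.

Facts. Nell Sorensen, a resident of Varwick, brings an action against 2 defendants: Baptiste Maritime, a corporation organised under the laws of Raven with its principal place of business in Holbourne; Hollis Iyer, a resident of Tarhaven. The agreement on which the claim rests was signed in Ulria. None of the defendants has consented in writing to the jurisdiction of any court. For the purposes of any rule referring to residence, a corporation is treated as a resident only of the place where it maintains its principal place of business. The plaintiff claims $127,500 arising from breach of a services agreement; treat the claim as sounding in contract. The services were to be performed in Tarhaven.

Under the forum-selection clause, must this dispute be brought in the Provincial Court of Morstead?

The Provincial Court of Morstead:
  (a) The corporate defendant(s) are organised in Raven, not Morstead; the claim does not concern real property — none of the alternatives is met. Condition not met.
  (b) No such written consent has been filed. However, the amount in controversy is USD 127,500, which meets the 116,000 dollars floor, so the 'unless' proviso supplies this condition. Met.
  (c) The plaintiff resides in Varwick, which is not Morstead, so this disjunct is met. Satisfied.
  (d) The claim is a contract claim, so this disjunct is met. Met.
  → Forum clause is not triggered.

No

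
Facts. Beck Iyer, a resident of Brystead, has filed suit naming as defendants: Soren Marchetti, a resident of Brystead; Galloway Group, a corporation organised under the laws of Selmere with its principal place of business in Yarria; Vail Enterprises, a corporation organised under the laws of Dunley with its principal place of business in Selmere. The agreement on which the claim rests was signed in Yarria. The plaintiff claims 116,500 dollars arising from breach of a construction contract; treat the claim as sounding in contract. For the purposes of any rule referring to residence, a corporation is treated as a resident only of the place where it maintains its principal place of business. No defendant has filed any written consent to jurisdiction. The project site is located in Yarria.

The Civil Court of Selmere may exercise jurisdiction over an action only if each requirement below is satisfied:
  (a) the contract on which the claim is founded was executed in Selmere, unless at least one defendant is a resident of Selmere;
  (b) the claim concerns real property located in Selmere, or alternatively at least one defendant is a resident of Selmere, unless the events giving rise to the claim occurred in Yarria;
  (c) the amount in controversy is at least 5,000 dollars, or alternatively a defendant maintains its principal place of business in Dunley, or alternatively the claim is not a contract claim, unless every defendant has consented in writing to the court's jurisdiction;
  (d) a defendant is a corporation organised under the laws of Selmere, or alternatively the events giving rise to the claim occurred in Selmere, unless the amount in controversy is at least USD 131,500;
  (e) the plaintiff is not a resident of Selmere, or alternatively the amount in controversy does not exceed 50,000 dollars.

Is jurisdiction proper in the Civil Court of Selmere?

The Civil Court of Selmere:
  (a) The contract was executed in Yarria, not Selmere. However, Vail Enterprises resides in Selmere, so the 'unless' proviso supplies this condition. Condition met.
  (b) Vail Enterprises resides in Selmere, so one alternative holds. Satisfied.
  (c) The amount in controversy is $116,500, which meets the $5,000 floor — that alternative is enough. Condition met.
  (d) Galloway Group is organised under the laws of Selmere — that alternative is enough. Satisfied.
  (e) The plaintiff resides in Brystead, which is not Selmere, so one alternative holds. Met.
  → All conditions met; jurisdiction exists.

Yes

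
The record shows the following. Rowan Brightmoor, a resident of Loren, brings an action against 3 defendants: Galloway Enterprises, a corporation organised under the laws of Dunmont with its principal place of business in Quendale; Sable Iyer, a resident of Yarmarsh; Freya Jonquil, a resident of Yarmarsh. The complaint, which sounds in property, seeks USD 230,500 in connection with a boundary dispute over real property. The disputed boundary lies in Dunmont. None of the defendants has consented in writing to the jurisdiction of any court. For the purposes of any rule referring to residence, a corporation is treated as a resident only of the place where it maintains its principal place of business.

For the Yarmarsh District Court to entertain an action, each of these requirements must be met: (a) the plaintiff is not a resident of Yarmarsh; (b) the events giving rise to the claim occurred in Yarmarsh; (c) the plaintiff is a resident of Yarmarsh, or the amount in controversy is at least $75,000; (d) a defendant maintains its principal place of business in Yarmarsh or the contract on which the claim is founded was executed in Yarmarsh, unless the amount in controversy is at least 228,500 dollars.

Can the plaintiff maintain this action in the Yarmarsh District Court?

No

The Yarmarsh District Court:
  (a) The plaintiff resides in Loren, which is not Yarmarsh. Condition met.
  (b) The operative events occurred in Dunmont, not Yarmarsh. Not satisfied.
  (c) The amount in controversy is 230,500 dollars, which meets the 75,000 dollars floor, which satisfies one of the alternatives. Condition met.
  (d) The corporate defendant(s) have their principal place of business in Quendale, not Yarmarsh; no contract (and hence no place of execution) is alleged — every alternative fails. However, the amount in controversy is 230,500 dollars, which meets the USD 228,500 floor, so the 'unless' proviso supplies this condition. Condition met.
  → At least one condition fails; no jurisdiction.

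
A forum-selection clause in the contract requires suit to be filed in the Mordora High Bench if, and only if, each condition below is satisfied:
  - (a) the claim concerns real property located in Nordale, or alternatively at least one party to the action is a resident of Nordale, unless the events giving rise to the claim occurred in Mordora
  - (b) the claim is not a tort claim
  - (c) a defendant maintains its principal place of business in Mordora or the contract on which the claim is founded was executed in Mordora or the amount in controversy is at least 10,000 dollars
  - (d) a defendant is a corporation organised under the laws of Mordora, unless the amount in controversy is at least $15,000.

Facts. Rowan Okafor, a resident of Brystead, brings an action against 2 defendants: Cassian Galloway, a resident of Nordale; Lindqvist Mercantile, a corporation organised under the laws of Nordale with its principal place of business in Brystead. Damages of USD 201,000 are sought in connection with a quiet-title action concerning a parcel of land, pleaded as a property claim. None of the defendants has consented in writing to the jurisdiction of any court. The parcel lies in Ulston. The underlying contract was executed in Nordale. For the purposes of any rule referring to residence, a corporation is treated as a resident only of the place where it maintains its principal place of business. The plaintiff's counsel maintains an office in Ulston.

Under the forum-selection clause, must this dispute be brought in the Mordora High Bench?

The Mordora High Bench:
  (a) Cassian Galloway resides in Nordale, so this disjunct is met. Met.
  (b) The claim is a property claim, not a tort claim. Met.
  (c) The amount in controversy is 201,000 dollars, which meets the 10,000 dollars floor, which satisfies one of the alternatives. Satisfied.
  (d) The corporate defendant(s) are organised in Nordale, not Mordora. However, the amount in controversy is USD 201,000, which meets the 15,000 dollars floor, so the 'unless' proviso supplies this condition. Condition met.
  → Forum clause is triggered.

Yes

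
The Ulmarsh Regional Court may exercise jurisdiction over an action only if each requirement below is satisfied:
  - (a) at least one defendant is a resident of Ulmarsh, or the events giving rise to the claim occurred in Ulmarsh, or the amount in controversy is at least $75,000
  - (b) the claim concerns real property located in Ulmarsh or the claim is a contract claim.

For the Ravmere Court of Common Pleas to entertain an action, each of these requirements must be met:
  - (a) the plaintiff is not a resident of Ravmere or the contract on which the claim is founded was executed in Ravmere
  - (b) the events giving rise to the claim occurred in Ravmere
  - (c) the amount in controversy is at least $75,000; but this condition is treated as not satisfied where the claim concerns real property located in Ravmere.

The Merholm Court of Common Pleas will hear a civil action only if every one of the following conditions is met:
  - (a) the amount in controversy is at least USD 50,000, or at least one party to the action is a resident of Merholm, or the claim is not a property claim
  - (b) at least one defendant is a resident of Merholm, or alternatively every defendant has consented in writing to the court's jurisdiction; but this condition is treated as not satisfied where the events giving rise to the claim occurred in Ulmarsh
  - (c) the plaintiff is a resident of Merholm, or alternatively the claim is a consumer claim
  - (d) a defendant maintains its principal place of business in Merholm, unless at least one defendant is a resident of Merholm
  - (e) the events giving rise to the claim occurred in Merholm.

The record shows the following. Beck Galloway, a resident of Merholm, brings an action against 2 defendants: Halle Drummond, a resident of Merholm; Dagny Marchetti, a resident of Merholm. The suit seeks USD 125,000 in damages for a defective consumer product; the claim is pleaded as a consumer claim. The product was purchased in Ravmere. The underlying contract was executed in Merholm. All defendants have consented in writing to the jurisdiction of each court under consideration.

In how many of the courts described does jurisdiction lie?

The Ulmarsh Regional Court:
  (a) The amount in controversy is $125,000, which meets the $75,000 floor, so this disjunct is met. Met.
  (b) The claim does not concern real property; the claim is a consumer claim, not a contract claim — none of the alternatives is met. Not satisfied.
  → Not every requirement is met — no jurisdiction.
The Ravmere Court of Common Pleas:
  (a) The plaintiff resides in Merholm, which is not Ravmere, so this disjunct is met. Met.
  (b) The operative events occurred in Ravmere. Condition met.
  (c) The amount in controversy is $125,000, which meets the 75,000 dollars floor. And the carve-out is inapplicable — the claim does not concern real property. Condition met.
  → Every requirement is satisfied — jurisdiction.
The Merholm Court of Common Pleas:
  (a) The amount in controversy is USD 125,000, which meets the 50,000 dollars floor, so one alternative holds. Met.
  (b) Halle Drummond resides in Merholm, so this disjunct is met. The carve-out does not apply: the operative events occurred in Ravmere, not Ulmarsh. Met.
  (c) The plaintiff resides in Merholm, which satisfies one of the alternatives. Satisfied.
  (d) No defendant is a corporation. However, Halle Drummond resides in Merholm, so the 'unless' proviso supplies this condition. Condition met.
  (e) The operative events occurred in Ravmere, not Merholm. Fails.
  → At least one condition fails; no jurisdiction.
Courts with jurisdiction: the Ravmere Court of Common Pleas — 1 in total.

1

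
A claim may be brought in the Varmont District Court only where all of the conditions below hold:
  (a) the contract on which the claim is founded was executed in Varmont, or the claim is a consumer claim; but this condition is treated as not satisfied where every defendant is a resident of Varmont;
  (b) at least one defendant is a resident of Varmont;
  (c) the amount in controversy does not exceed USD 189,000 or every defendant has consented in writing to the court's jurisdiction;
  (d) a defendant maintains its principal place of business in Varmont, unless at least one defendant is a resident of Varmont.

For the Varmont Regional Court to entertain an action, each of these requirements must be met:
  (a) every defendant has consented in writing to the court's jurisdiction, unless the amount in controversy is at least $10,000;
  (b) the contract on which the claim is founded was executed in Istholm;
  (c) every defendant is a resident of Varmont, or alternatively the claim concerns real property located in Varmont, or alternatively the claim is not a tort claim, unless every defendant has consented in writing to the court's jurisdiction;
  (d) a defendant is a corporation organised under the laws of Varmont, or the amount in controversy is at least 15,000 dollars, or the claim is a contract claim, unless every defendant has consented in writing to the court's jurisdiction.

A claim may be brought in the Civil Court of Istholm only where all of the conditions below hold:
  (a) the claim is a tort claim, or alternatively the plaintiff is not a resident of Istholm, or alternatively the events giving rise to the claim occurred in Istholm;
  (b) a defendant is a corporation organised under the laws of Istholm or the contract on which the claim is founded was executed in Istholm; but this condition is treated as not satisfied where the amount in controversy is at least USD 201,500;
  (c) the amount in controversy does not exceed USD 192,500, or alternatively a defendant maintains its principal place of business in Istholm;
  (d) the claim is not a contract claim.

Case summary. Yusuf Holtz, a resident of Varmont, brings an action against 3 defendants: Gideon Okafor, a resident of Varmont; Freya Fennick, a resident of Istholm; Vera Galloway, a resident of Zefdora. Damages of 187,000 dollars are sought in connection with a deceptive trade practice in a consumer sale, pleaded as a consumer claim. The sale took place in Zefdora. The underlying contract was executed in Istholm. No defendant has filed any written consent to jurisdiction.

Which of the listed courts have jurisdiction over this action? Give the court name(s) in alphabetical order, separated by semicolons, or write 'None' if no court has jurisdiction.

the Civil Court of Istholm; the Varmont District Court; the Varmont Regional Court

The Varmont District Court:
  (a) The claim is a consumer claim, so this disjunct is met. And the carve-out is inapplicable — the defendants reside as follows — Gideon Okafor in Varmont, Freya Fennick in Istholm, Vera Galloway in Zefdora — not all in Varmont. Met.
  (b) Gideon Okafor resides in Varmont. Met.
  (c) The amount in controversy is $187,000, within the $189,000 ceiling — that alternative is enough. Condition met.
  (d) No defendant is a corporation. The proviso rescues it, though: Gideon Okafor resides in Varmont. Satisfied.
  → The court has jurisdiction.
The Varmont Regional Court:
  (a) No such written consent has been filed. But the amount in controversy is $187,000, which meets the USD 10,000 floor, and the 'unless' clause therefore excuses the requirement. Met.
  (b) The contract was executed in Istholm. Met.
  (c) The claim is a consumer claim, not a tort claim, so this disjunct is met. Satisfied.
  (d) The amount in controversy is 187,000 dollars, which meets the USD 15,000 floor, so one alternative holds. Met.
  → The court has jurisdiction.
The Civil Court of Istholm:
  (a) The plaintiff resides in Varmont, which is not Istholm — that alternative is enough. Satisfied.
  (b) The contract was executed in Istholm, so one alternative holds. The exception is not triggered, since the amount in controversy is 187,000 dollars, below the $201,500 floor. Satisfied.
  (c) The amount in controversy is $187,000, within the $192,500 ceiling, so this disjunct is met. Condition met.
  (d) The claim is a consumer claim, not a contract claim. Satisfied.
  → The court has jurisdiction.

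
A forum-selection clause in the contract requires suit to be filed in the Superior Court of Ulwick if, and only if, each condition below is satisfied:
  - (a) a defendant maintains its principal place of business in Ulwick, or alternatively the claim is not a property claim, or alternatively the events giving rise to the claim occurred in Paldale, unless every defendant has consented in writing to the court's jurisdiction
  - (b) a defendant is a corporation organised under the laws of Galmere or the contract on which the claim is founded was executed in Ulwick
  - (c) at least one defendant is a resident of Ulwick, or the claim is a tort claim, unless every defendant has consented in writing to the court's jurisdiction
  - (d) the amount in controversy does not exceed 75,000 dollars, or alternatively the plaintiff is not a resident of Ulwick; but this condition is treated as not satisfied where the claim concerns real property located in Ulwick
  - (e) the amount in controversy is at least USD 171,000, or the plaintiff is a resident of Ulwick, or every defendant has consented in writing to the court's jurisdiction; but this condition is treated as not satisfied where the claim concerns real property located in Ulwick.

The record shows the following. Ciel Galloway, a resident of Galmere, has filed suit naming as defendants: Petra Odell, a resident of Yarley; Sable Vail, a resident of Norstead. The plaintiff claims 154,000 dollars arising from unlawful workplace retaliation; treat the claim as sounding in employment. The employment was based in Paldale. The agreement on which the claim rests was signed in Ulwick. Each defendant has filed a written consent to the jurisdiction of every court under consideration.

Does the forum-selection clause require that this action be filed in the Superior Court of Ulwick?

The Superior Court of Ulwick:
  (a) The claim is an employment claim, not a property claim — that alternative is enough. Satisfied.
  (b) The contract was executed in Ulwick — that alternative is enough. Satisfied.
  (c) No defendant resides in Ulwick (they reside in Yarley, Norstead); the claim is an employment claim, not a tort claim — none of the alternatives is met. But every defendant has filed written consent, and the 'unless' clause therefore excuses the requirement. Satisfied.
  (d) The plaintiff resides in Galmere, which is not Ulwick — that alternative is enough. And the carve-out is inapplicable — the claim does not concern real property. Satisfied.
  (e) Every defendant has filed written consent, so this disjunct is met. And the carve-out is inapplicable — the claim does not concern real property. Condition met.
  → The clause applies.

Yes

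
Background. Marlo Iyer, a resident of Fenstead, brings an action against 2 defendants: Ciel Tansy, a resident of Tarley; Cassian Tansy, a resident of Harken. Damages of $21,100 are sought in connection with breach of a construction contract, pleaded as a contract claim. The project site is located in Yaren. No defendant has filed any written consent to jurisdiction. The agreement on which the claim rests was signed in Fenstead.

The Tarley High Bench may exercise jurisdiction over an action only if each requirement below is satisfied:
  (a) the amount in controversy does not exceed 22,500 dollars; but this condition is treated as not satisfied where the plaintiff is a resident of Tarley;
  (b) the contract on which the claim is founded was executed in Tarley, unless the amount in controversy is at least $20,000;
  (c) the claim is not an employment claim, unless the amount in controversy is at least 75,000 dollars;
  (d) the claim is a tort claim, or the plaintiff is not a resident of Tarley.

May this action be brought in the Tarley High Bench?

The Tarley High Bench:
  (a) The amount in controversy is USD 21,100, within the $22,500 ceiling. The exception is not triggered, since the plaintiff resides in Fenstead, not Tarley. Met.
  (b) The contract was executed in Fenstead, not Tarley. The proviso rescues it, though: the amount in controversy is $21,100, which meets the 20,000 dollars floor. Satisfied.
  (c) The claim is a contract claim, not an employment claim. Condition met.
  (d) The plaintiff resides in Fenstead, which is not Tarley, which satisfies one of the alternatives. Met.
  → Every requirement is satisfied — jurisdiction.

Yes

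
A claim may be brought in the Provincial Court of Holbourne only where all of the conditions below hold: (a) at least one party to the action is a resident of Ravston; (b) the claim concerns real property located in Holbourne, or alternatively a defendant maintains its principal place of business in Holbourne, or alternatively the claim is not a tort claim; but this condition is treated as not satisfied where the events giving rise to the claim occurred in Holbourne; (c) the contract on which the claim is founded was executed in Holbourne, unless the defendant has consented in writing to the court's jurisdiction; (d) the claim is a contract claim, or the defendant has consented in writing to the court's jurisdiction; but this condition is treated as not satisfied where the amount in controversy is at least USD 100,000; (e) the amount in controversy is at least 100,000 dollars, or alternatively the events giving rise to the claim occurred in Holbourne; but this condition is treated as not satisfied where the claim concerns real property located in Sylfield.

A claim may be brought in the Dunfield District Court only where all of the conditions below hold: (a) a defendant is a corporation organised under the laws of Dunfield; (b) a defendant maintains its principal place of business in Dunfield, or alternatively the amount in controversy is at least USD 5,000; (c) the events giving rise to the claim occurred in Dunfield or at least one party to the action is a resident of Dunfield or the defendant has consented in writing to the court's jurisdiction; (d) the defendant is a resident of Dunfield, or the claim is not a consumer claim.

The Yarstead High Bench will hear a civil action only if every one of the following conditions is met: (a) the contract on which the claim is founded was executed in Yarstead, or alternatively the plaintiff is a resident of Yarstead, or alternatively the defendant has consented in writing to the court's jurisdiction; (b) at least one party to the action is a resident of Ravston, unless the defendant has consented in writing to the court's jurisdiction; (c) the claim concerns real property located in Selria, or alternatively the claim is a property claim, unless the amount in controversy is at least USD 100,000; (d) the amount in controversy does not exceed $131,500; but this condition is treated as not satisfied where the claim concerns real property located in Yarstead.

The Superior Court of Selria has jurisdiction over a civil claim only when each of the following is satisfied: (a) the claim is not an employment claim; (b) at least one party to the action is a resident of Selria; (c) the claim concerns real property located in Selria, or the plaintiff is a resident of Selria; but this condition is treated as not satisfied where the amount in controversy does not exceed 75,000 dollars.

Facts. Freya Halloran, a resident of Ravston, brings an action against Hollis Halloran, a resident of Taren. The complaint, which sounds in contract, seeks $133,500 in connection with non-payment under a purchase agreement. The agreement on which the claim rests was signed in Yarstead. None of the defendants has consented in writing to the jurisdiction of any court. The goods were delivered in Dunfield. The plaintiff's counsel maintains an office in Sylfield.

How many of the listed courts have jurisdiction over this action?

The Provincial Court of Holbourne:
  (a) Freya Halloran resides in Ravston. Met.
  (b) The claim is a contract claim, not a tort claim, so one alternative holds. The carve-out does not apply: the operative events occurred in Dunfield, not Holbourne. Condition met.
  (c) The contract was executed in Yarstead, not Holbourne. And no such written consent has been filed, so the proviso does not save it. Not satisfied.
  (d) The claim is a contract claim, so this disjunct is met. But the carve-out bites: the amount in controversy is 133,500 dollars, which meets the 100,000 dollars floor. Condition not met.
  (e) The amount in controversy is $133,500, which meets the 100,000 dollars floor, so this disjunct is met. The exception is not triggered, since the claim does not concern real property. Met.
  → At least one condition fails; no jurisdiction.
The Dunfield District Court:
  (a) No defendant is a corporation. Fails.
  (b) The amount in controversy is $133,500, which meets the 5,000 dollars floor, so this disjunct is met. Met.
  (c) The operative events occurred in Dunfield, which satisfies one of the alternatives. Condition met.
  (d) The claim is a contract claim, not a consumer claim, so one alternative holds. Condition met.
  → The court lacks jurisdiction.
The Yarstead High Bench:
  (a) The contract was executed in Yarstead, so this disjunct is met. Satisfied.
  (b) Freya Halloran resides in Ravston. Condition met.
  (c) The claim does not concern real property; the claim is a contract claim, not a property claim — no alternative holds. But the amount in controversy is 133,500 dollars, which meets the $100,000 floor, and the 'unless' clause therefore excuses the requirement. Satisfied.
  (d) The amount in controversy is USD 133,500, above the 131,500 dollars ceiling. Not satisfied.
  → No jurisdiction.
The Superior Court of Selria:
  (a) The claim is a contract claim, not an employment claim. Satisfied.
  (b) No party resides in Selria. Not satisfied.
  (c) The claim does not concern real property; the plaintiff resides in Ravston, not Selria — every alternative fails. Not met.
  → Not every requirement is met — no jurisdiction.
No court satisfies all of its conditions.

0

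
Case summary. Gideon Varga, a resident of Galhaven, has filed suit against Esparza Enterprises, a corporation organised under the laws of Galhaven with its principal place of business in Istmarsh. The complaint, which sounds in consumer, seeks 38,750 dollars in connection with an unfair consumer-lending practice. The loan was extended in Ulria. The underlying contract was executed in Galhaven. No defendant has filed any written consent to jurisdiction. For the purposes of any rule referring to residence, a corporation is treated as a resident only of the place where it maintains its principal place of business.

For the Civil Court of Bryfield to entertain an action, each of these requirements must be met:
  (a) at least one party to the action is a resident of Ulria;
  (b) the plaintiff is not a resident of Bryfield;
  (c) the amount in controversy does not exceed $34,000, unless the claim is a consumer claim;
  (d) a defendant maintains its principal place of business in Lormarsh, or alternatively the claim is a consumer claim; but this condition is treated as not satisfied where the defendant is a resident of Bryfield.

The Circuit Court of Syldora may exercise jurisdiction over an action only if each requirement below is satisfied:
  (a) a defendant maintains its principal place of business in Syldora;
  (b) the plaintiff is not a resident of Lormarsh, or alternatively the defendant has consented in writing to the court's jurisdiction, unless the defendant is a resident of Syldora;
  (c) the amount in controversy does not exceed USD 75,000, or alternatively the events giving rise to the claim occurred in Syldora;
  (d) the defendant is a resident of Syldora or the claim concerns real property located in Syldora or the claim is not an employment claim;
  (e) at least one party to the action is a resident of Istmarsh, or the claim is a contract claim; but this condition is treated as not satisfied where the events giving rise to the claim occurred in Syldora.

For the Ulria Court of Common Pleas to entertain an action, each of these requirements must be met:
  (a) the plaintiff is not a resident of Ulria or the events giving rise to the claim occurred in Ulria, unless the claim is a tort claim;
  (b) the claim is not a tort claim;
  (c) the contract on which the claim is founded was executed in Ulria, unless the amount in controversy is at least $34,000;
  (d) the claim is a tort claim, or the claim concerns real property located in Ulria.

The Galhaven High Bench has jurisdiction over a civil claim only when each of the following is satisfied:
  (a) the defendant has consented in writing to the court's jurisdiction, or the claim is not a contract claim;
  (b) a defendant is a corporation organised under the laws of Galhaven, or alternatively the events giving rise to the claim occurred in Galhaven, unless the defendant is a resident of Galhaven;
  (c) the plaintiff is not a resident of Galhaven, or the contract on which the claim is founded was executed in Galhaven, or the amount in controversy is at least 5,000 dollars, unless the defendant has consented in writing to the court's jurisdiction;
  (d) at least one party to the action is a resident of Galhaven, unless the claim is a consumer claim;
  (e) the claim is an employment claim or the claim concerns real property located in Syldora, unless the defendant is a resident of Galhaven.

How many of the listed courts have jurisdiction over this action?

0

The Civil Court of Bryfield:
  (a) No party resides in Ulria. Condition not met.
  (b) The plaintiff resides in Galhaven, which is not Bryfield. Met.
  (c) The amount in controversy is $38,750, above the $34,000 ceiling. The proviso rescues it, though: the claim is a consumer claim. Condition met.
  (d) The claim is a consumer claim — that alternative is enough. And the carve-out is inapplicable — the defendant resides in Istmarsh, not Bryfield. Condition met.
  → No jurisdiction.
The Circuit Court of Syldora:
  (a) The corporate defendant(s) have their principal place of business in Istmarsh, not Syldora. Not met.
  (b) The plaintiff resides in Galhaven, which is not Lormarsh, which satisfies one of the alternatives. Condition met.
  (c) The amount in controversy is USD 38,750, within the 75,000 dollars ceiling, so one alternative holds. Met.
  (d) The claim is a consumer claim, not an employment claim, so one alternative holds. Met.
  (e) Esparza Enterprises resides in Istmarsh, so one alternative holds. The carve-out does not apply: the operative events occurred in Ulria, not Syldora. Satisfied.
  → At least one condition fails; no jurisdiction.
The Ulria Court of Common Pleas:
  (a) The plaintiff resides in Galhaven, which is not Ulria, so this disjunct is met. Met.
  (b) The claim is a consumer claim, not a tort claim. Condition met.
  (c) The contract was executed in Galhaven, not Ulria. But the amount in controversy is $38,750, which meets the $34,000 floor, and the 'unless' clause therefore excuses the requirement. Condition met.
  (d) The claim is a consumer claim, not a tort claim; the claim does not concern real property — every alternative fails. Condition not met.
  → No jurisdiction.
The Galhaven High Bench:
  (a) The claim is a consumer claim, not a contract claim, so this disjunct is met. Condition met.
  (b) Esparza Enterprises is organised under the laws of Galhaven — that alternative is enough. Satisfied.
  (c) The contract was executed in Galhaven, so one alternative holds. Satisfied.
  (d) Gideon Varga resides in Galhaven. Satisfied.
  (e) The claim is a consumer claim, not an employment claim; the claim does not concern real property — no alternative holds. The proviso offers no rescue either, since the defendant resides in Istmarsh, not Galhaven. Not met.
  → Not every requirement is met — no jurisdiction.
No court satisfies all of its conditions.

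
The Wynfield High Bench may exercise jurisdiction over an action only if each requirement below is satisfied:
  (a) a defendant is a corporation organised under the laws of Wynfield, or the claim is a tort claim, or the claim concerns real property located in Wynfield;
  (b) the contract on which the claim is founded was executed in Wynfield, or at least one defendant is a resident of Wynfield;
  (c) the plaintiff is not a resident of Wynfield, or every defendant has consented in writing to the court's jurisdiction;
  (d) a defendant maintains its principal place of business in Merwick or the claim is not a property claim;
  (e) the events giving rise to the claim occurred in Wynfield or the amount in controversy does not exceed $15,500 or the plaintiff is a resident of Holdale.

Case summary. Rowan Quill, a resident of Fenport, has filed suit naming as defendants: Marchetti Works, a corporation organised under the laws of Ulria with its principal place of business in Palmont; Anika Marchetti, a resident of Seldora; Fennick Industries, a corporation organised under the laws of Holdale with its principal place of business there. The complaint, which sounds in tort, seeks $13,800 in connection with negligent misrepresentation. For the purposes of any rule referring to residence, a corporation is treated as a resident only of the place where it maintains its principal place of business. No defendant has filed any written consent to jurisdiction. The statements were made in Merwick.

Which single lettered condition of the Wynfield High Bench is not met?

(b)

The Wynfield High Bench:
  (a) The claim is a tort claim, which satisfies one of the alternatives. Condition met.
  (b) No contract (and hence no place of execution) is alleged; no defendant resides in Wynfield (they reside in Palmont, Seldora, Holdale) — every alternative fails. Condition not met.
  (c) The plaintiff resides in Fenport, which is not Wynfield, so one alternative holds. Satisfied.
  (d) The claim is a tort claim, not a property claim, which satisfies one of the alternatives. Satisfied.
  (e) The amount in controversy is USD 13,800, within the USD 15,500 ceiling — that alternative is enough. Met.
Only condition (b) fails.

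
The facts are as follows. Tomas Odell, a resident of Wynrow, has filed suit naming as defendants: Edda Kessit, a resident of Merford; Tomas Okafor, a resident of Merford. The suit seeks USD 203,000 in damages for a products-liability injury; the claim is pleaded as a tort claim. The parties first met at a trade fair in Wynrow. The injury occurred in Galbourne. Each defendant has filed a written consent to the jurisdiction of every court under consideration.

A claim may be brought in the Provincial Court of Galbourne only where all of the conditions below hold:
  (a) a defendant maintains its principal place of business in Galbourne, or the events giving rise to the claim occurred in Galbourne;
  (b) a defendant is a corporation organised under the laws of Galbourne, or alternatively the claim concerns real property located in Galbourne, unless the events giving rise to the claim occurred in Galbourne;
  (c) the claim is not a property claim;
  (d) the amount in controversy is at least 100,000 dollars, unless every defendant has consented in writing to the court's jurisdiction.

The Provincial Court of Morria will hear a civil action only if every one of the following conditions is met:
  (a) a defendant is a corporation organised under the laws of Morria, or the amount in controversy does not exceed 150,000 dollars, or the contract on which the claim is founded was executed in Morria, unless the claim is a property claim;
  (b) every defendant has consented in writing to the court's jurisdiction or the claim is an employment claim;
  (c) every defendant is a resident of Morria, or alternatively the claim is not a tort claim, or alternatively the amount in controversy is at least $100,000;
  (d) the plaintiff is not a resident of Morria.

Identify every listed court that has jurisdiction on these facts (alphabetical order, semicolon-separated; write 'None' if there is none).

the Provincial Court of Galbourne

The Provincial Court of Galbourne:
  (a) The operative events occurred in Galbourne — that alternative is enough. Met.
  (b) No defendant is a corporation; the claim does not concern real property — none of the alternatives is met. The proviso rescues it, though: the operative events occurred in Galbourne. Met.
  (c) The claim is a tort claim, not a property claim. Met.
  (d) The amount in controversy is $203,000, which meets the 100,000 dollars floor. Condition met.
  → All conditions met; jurisdiction exists.
The Provincial Court of Morria:
  (a) No defendant is a corporation; the amount in controversy is 203,000 dollars, above the 150,000 dollars ceiling; no contract (and hence no place of execution) is alleged — every alternative fails. And the claim is a tort claim, not a property claim, so the proviso does not save it. Condition not met.
  (b) Every defendant has filed written consent, which satisfies one of the alternatives. Satisfied.
  (c) The amount in controversy is USD 203,000, which meets the 100,000 dollars floor, so this disjunct is met. Satisfied.
  (d) The plaintiff resides in Wynrow, which is not Morria. Met.
  → Not every requirement is met — no jurisdiction.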